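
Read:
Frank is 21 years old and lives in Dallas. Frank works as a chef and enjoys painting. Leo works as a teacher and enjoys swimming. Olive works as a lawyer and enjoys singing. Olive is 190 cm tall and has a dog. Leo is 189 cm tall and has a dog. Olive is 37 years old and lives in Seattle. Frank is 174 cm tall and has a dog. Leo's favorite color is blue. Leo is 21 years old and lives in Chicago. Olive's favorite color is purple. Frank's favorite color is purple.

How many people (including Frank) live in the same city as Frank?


Frank lives in Dallas. Count = 1

1


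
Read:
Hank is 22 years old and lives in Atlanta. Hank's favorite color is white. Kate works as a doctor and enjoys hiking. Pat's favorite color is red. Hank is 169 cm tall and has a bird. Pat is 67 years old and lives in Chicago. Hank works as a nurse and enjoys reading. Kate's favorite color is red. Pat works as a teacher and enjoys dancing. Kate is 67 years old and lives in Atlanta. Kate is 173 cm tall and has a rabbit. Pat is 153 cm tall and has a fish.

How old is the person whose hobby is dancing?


Person with hobby=dancing is Pat, age 67

67


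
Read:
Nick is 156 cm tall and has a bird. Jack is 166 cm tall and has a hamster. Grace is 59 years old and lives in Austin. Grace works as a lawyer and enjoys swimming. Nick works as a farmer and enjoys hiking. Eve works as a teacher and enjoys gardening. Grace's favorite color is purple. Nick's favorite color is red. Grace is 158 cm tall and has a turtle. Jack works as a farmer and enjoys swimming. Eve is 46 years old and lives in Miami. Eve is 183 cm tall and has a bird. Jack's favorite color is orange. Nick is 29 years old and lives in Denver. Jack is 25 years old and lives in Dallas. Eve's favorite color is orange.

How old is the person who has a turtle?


Person with turtle is Grace, age 59

59


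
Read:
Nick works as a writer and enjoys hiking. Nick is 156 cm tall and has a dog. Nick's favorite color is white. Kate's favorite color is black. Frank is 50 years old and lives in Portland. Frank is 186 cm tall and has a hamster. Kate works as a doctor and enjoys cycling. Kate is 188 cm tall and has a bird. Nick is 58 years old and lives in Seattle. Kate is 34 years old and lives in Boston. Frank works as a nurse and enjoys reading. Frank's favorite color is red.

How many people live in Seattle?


Count in Seattle: 1

1


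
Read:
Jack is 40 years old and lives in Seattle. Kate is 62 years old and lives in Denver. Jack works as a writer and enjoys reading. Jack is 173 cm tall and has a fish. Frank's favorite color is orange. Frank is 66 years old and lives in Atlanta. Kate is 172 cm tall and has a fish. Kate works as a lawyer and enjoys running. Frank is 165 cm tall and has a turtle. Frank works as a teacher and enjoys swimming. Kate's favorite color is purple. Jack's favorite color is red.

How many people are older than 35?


Filter: 3

3


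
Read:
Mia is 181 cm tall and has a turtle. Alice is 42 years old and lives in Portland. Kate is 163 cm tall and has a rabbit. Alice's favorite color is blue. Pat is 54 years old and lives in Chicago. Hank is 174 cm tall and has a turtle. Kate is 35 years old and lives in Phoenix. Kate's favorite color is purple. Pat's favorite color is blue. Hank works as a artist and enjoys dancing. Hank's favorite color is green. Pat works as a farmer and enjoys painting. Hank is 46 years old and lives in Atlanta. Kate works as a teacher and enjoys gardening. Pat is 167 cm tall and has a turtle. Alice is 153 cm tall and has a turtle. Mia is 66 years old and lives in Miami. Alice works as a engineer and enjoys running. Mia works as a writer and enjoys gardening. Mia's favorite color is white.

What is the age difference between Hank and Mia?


|46 - 66| = 20

20


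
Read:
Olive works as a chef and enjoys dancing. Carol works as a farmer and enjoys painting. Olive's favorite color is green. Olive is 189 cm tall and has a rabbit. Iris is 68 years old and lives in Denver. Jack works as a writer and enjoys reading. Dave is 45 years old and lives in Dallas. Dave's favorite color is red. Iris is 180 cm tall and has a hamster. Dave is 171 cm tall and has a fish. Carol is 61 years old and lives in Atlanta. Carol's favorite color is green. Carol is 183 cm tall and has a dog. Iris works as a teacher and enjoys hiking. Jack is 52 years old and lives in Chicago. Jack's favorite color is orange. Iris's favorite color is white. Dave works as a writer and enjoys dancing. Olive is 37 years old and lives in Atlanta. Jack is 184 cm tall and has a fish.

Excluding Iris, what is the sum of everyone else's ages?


Sum (excluding Iris): 195

195


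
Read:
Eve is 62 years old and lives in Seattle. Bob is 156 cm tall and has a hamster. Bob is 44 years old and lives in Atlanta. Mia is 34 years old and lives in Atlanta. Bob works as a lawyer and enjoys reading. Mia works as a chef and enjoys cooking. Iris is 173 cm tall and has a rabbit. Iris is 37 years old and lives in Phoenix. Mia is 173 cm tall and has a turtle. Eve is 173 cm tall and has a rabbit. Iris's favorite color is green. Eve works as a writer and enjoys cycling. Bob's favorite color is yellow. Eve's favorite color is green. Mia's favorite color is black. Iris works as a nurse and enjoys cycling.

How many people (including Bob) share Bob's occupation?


Bob is a lawyer. Count = 1

1


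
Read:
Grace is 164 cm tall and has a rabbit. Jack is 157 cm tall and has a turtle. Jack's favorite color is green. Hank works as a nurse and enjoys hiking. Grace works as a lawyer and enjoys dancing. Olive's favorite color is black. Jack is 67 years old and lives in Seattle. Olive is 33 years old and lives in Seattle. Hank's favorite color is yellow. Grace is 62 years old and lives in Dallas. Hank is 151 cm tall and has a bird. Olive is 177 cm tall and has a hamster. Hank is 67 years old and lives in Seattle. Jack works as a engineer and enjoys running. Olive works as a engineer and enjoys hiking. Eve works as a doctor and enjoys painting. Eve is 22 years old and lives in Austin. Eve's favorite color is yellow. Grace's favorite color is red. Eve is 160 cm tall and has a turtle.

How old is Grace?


Grace is 62 years old

62


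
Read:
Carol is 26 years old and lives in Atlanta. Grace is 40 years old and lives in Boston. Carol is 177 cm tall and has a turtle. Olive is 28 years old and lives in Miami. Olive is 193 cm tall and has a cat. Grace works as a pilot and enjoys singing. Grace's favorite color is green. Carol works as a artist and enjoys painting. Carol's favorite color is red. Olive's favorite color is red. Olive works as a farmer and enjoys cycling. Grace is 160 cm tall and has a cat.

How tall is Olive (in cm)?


Olive is 193 cm tall

193


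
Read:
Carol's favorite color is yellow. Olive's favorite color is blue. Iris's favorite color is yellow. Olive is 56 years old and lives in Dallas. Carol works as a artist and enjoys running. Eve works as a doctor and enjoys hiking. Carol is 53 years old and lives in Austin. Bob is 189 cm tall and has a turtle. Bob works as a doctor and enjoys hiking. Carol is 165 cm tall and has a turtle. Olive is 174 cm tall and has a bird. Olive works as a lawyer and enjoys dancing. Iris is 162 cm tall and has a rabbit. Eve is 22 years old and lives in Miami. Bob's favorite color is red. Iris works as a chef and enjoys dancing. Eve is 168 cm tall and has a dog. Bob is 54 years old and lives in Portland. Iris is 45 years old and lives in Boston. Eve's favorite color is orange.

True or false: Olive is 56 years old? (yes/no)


Olive is actually 56. yes

yes


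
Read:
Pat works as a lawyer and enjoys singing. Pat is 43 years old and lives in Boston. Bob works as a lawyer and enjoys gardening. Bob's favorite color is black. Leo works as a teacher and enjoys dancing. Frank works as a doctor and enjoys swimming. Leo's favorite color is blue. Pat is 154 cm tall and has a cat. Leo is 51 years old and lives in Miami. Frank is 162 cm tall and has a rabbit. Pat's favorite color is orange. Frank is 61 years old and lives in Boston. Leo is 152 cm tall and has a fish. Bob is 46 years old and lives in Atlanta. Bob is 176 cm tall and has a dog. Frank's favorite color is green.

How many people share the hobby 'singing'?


Count: 1

1


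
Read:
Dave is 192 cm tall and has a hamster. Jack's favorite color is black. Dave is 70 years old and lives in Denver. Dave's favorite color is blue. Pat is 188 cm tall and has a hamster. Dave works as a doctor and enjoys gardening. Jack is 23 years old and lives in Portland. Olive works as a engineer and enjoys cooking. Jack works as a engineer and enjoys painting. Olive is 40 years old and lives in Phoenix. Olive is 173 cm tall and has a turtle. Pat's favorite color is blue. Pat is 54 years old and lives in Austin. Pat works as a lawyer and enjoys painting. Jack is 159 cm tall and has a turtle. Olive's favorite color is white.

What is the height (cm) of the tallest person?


Tallest: Dave at 192 cm

192


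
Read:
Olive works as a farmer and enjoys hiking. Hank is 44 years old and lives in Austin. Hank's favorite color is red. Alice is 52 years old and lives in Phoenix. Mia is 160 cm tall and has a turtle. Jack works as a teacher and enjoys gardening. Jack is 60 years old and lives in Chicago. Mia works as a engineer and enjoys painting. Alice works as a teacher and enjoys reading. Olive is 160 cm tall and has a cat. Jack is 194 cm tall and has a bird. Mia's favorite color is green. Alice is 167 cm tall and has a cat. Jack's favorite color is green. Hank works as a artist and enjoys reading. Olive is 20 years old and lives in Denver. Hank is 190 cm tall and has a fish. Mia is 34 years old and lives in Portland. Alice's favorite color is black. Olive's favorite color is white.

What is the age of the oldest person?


Oldest: Jack at 60

60


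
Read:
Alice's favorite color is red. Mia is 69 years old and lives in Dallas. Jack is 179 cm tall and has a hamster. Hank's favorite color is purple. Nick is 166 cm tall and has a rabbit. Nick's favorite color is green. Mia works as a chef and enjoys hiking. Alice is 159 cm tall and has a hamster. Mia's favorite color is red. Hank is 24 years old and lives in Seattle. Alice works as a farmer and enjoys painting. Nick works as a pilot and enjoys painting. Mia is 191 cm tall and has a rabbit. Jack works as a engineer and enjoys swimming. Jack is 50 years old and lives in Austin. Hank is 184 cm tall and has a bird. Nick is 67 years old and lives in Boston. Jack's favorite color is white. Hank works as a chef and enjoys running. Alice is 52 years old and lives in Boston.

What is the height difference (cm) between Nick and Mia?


|166 - 191| = 25

25


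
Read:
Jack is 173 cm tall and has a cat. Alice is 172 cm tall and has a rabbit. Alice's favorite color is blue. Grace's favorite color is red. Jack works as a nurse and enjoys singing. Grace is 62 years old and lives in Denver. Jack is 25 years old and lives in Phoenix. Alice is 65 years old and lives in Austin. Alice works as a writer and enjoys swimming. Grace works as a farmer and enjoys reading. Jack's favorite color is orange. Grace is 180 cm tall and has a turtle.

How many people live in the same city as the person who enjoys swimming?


Person with hobby swimming is Alice, city Austin. Count = 1

1


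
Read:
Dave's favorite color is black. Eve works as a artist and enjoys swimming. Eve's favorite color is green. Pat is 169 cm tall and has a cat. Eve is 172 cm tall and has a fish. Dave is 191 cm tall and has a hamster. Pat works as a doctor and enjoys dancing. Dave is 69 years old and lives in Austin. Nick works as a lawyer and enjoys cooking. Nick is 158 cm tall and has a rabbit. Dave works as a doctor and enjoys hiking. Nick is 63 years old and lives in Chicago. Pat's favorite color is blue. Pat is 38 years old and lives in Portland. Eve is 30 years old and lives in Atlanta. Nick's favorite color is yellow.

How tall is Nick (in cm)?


Nick is 158 cm tall

158


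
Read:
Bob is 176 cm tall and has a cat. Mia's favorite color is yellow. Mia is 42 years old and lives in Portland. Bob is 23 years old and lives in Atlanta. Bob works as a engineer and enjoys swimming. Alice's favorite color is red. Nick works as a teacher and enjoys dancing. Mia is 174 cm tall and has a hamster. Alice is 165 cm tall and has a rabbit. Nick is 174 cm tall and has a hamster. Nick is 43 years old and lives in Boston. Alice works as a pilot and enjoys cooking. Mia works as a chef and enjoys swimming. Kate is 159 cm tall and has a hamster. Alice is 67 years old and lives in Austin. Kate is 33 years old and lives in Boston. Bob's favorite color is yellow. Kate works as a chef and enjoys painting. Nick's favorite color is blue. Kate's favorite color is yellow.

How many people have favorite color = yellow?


Count: 3

3


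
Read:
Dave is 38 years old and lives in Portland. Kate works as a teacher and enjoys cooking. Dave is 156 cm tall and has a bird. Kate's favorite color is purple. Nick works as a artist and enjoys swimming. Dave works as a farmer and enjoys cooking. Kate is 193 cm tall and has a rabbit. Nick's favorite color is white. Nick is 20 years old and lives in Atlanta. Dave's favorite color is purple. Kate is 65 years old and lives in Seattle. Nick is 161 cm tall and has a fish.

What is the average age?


Sum=123, n=3, avg=41

41


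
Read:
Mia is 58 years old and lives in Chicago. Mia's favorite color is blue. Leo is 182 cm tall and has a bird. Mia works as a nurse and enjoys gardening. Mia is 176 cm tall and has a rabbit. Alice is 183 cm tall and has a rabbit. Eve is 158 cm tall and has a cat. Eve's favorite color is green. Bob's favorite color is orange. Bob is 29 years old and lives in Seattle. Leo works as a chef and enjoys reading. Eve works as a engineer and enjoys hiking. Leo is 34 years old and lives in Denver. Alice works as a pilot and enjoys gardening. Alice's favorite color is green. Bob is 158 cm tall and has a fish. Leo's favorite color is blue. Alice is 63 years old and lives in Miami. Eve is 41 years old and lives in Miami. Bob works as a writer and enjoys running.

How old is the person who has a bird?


Person with bird is Leo, age 34

34


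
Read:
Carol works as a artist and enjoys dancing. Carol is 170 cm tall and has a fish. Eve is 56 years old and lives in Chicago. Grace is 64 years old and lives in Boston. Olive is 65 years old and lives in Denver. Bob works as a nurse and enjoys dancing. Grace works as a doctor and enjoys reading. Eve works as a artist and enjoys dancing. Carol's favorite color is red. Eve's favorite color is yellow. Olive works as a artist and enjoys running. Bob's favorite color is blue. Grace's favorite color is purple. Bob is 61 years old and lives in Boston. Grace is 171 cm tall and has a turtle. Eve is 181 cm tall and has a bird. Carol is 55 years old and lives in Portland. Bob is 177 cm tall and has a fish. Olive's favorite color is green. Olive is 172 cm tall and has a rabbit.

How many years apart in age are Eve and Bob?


56 vs 61, diff = 5

5


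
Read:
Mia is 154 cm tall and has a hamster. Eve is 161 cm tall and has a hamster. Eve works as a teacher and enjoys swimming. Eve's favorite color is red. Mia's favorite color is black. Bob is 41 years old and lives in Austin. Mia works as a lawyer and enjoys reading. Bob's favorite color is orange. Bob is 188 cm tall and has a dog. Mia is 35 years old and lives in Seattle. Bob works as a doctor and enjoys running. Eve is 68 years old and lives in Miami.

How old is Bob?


Bob is 41 years old

41


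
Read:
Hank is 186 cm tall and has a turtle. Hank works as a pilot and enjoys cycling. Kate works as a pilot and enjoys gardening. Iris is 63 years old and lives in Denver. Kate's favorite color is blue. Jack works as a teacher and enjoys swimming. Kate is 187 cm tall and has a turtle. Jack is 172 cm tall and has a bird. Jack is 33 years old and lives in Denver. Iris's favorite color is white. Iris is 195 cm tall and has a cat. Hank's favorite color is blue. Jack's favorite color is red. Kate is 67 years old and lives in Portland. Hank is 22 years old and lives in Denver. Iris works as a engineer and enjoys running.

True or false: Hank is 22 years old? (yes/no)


Hank is actually 22. yes

yes


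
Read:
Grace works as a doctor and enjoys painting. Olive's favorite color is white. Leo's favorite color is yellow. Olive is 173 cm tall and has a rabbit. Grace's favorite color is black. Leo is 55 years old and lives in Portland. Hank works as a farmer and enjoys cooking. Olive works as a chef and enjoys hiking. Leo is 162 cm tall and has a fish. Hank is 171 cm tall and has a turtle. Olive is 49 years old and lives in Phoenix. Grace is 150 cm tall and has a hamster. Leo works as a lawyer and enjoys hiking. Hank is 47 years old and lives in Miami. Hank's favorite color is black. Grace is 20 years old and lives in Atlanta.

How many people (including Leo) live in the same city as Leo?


Leo lives in Portland. Count = 1

1


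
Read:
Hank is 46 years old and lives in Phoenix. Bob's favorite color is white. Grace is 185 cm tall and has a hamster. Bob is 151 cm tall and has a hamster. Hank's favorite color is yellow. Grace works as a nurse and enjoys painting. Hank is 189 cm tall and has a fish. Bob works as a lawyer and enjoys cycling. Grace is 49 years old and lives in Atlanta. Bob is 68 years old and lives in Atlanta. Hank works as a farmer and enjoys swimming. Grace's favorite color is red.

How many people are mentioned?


People: Hank, Grace, Bob. Count = 3

3


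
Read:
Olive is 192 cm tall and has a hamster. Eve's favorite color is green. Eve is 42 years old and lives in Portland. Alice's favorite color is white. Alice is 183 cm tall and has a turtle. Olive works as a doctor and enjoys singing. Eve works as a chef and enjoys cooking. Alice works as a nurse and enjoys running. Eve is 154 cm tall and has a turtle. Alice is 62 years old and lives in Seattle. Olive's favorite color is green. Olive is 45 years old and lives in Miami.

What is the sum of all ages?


45+42+62 = 149

149


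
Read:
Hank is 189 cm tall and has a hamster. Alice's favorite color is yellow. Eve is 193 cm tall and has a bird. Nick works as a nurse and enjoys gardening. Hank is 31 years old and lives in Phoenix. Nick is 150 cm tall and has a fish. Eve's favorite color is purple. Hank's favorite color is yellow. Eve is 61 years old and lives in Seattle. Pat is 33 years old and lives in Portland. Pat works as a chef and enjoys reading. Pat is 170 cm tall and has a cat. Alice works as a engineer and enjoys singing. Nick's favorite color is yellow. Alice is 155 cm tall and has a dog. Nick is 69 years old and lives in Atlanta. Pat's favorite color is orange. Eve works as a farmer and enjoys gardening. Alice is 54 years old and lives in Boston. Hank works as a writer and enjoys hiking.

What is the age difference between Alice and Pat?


|54 - 33| = 21

21


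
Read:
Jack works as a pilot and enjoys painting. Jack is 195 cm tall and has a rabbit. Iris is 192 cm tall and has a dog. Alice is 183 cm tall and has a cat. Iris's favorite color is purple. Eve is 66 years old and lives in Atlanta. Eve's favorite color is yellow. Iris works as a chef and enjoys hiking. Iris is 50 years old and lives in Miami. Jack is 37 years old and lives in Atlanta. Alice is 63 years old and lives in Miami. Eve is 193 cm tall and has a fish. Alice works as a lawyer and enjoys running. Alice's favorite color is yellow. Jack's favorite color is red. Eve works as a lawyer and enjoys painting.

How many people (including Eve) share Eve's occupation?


Eve is a lawyer. Count = 2

2


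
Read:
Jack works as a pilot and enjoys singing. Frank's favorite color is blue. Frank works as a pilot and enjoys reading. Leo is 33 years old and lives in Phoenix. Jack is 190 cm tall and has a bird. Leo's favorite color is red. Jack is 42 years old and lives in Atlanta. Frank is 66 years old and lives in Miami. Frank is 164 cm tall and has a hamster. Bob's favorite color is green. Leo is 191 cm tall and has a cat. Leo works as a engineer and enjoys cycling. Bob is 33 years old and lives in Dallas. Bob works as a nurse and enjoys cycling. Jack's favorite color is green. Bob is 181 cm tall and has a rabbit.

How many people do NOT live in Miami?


Not in Miami: 3

3


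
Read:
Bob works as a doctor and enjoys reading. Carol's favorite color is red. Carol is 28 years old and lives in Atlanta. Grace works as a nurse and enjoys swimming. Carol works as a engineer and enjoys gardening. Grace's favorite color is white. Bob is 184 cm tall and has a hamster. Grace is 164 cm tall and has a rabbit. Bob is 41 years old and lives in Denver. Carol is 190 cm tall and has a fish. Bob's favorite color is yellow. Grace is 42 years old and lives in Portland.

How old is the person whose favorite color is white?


Person with favorite color=white is Grace, age 42

42


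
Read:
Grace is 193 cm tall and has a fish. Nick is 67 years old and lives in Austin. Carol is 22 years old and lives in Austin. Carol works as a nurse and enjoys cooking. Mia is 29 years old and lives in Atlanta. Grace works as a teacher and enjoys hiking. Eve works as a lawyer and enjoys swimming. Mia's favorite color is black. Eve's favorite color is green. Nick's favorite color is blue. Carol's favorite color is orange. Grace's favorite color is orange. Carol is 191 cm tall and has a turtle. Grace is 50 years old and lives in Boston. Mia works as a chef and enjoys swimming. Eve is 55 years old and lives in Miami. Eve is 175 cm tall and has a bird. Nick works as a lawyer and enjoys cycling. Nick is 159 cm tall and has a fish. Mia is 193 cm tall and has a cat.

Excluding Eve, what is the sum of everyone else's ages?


Sum (excluding Eve): 168

168


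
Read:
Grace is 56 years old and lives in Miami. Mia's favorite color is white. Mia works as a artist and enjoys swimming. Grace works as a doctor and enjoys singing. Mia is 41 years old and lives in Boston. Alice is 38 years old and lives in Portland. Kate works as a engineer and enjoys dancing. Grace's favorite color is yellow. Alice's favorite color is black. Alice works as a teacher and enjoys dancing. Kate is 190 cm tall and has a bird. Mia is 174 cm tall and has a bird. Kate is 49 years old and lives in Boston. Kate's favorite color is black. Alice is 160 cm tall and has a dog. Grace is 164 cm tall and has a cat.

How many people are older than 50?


Filter: 1

1


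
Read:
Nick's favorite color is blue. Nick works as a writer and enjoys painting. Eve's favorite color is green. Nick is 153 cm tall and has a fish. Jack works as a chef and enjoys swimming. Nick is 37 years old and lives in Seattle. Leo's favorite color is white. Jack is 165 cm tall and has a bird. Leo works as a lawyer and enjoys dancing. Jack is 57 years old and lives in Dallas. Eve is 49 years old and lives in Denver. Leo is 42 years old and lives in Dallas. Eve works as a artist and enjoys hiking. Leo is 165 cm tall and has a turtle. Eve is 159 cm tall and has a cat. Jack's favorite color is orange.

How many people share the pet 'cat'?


Count: 1

1


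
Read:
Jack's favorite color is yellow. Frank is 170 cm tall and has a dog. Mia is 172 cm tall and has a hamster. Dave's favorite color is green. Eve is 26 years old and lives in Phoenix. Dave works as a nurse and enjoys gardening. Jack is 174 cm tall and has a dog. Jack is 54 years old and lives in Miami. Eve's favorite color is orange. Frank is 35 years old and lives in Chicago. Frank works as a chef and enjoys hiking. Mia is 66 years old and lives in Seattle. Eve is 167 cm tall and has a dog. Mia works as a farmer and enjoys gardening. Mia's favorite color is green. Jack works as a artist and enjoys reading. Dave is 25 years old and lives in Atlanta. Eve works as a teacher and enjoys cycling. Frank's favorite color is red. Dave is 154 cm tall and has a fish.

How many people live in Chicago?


Count in Chicago: 1

1


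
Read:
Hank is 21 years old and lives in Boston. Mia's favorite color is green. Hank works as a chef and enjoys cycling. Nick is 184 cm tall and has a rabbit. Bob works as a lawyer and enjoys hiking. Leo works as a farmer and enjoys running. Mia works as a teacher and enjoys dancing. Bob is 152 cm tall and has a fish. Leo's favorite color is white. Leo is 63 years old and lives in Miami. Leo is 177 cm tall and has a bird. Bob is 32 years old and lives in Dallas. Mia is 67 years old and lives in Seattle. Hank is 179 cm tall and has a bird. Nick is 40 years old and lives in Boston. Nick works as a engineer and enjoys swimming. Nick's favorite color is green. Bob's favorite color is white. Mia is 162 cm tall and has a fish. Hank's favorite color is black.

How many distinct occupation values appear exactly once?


Unique occupation values: 5

5


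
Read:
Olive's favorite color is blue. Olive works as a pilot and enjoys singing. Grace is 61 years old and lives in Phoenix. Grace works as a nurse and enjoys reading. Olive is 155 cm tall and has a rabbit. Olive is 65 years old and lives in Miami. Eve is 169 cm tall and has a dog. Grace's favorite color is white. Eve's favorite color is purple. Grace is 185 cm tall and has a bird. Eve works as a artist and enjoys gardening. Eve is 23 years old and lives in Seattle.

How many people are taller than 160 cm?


Taller than 160: 2

2


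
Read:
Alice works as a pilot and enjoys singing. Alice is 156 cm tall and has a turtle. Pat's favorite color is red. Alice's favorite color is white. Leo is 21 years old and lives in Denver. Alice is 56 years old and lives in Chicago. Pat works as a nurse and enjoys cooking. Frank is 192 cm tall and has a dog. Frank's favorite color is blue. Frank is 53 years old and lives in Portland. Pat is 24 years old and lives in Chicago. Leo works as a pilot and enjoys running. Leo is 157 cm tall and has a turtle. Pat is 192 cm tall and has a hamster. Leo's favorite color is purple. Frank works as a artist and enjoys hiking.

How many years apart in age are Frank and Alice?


53 vs 56, diff = 3

3


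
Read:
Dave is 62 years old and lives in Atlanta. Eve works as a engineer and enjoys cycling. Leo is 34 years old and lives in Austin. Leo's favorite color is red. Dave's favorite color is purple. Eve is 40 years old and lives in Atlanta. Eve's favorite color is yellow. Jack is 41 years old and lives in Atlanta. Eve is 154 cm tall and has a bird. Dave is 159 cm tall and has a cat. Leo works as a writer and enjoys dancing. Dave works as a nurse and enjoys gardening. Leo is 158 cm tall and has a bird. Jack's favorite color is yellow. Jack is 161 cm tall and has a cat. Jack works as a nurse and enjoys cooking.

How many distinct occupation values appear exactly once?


Unique occupation values: 2

2


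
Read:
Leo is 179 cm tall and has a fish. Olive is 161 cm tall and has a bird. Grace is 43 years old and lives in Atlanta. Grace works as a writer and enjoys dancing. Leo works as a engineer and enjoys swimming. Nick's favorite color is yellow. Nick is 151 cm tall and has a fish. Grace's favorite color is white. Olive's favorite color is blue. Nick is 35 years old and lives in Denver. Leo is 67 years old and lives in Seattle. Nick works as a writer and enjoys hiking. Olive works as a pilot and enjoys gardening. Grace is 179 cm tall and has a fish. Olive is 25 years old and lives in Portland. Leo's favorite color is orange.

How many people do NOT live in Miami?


Not in Miami: 4

4


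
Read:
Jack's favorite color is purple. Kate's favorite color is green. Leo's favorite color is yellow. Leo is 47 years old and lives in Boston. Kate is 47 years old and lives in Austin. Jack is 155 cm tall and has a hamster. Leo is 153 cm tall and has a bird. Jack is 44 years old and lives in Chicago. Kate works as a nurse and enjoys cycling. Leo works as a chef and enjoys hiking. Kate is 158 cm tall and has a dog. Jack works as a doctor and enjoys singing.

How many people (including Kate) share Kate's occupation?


Kate is a nurse. Count = 1

1


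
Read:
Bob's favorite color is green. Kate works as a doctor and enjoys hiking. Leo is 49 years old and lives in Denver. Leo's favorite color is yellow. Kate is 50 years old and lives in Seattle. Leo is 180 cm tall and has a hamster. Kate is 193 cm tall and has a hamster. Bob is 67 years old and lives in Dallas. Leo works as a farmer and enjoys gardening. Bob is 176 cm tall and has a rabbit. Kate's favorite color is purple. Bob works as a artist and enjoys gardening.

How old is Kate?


Kate is 50 years old

50


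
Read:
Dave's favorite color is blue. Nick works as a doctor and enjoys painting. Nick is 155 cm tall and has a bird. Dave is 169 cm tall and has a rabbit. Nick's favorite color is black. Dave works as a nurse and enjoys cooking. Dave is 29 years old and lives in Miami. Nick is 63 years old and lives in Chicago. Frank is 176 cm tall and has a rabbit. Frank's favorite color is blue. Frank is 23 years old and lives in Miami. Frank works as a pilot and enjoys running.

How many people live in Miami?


Count in Miami: 2

2


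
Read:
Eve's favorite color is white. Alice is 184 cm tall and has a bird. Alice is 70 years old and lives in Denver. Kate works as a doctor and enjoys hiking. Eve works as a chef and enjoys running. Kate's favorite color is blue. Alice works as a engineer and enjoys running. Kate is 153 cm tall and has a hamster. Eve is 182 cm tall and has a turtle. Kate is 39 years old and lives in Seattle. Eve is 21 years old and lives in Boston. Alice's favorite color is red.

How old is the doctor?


The doctor is Kate, age 39

39


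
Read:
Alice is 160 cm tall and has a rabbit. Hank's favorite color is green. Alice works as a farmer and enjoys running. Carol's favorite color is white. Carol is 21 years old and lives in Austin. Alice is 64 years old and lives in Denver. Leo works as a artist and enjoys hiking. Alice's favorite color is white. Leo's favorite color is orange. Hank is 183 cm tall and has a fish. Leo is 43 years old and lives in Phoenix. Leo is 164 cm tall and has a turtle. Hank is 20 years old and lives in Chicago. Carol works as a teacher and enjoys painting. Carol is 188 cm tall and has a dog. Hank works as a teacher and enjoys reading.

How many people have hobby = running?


Count: 1

1


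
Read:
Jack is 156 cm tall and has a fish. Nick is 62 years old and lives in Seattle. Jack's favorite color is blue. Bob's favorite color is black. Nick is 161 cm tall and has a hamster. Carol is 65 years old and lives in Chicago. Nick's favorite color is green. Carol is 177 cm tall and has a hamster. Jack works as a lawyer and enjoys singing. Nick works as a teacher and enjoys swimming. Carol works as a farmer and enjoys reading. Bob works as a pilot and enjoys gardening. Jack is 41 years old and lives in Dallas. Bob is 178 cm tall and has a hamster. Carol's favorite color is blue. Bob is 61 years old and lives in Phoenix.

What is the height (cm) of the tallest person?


Tallest: Bob at 178 cm

178


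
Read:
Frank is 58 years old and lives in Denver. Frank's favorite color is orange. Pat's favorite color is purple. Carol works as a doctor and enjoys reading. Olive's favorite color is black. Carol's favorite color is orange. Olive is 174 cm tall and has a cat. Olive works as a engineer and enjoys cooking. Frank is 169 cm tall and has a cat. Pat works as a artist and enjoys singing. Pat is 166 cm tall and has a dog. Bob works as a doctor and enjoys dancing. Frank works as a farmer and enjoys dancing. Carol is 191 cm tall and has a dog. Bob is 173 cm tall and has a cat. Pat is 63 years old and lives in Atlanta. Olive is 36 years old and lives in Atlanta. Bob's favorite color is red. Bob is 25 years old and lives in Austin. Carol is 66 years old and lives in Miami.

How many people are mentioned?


People: Pat, Frank, Olive, Carol, Bob. Count = 5

5


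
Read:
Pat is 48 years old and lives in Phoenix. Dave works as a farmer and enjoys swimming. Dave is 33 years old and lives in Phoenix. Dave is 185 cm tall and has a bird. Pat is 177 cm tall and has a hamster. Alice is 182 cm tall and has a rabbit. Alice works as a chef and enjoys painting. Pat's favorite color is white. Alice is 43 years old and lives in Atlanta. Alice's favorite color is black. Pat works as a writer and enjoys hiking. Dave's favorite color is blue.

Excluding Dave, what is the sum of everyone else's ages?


Sum (excluding Dave): 91

91


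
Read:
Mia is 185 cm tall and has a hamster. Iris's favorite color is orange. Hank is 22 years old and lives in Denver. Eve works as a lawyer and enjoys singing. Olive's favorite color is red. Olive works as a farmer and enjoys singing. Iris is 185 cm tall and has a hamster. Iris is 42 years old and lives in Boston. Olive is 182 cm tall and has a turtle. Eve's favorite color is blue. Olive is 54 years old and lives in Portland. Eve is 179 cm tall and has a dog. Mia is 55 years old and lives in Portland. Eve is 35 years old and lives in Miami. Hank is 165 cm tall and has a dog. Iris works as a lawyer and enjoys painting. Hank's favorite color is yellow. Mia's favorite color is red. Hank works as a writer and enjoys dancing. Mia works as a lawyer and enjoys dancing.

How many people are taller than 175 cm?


Taller than 175: 4

4


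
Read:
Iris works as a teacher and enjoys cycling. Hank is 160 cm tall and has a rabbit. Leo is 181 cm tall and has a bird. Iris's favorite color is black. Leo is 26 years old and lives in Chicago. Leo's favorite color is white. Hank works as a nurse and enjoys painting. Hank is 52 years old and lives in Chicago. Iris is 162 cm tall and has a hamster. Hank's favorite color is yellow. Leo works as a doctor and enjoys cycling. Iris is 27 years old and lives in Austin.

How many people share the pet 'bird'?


Count: 1

1


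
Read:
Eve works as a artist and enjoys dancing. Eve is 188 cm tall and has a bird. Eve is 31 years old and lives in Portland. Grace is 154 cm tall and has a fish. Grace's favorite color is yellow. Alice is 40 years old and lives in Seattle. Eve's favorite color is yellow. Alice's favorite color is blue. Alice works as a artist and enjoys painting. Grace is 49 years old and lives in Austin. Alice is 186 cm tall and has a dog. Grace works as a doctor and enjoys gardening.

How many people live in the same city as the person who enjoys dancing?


Person with hobby dancing is Eve, city Portland. Count = 1

1


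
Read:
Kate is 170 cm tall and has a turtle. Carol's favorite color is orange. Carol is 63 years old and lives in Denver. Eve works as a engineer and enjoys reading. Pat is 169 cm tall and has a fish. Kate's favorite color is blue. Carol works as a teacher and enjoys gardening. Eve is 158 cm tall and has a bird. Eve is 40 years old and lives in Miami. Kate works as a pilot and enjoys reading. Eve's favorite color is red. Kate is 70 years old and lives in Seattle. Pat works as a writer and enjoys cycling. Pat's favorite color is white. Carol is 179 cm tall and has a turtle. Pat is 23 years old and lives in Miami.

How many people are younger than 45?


Filter: 2

2


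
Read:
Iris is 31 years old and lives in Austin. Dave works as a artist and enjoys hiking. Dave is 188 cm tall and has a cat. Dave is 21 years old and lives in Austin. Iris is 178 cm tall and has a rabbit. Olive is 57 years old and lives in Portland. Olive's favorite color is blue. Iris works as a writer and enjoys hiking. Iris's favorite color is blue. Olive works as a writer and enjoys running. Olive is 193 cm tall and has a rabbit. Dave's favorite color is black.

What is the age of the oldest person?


Oldest: Olive at 57

57


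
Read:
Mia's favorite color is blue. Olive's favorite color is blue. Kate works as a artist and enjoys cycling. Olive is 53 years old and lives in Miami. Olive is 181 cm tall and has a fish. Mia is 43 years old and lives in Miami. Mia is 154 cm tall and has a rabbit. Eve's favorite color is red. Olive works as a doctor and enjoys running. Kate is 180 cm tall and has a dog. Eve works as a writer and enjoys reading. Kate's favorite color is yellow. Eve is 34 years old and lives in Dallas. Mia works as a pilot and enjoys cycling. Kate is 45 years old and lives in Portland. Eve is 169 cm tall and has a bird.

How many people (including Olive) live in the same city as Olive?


Olive lives in Miami. Count = 2

2


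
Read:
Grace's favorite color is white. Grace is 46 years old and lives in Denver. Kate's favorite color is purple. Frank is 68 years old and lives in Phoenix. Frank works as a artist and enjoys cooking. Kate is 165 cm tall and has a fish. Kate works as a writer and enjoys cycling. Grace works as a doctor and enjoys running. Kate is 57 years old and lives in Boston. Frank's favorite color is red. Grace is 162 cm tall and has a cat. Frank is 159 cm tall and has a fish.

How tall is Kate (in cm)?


Kate is 165 cm tall

165


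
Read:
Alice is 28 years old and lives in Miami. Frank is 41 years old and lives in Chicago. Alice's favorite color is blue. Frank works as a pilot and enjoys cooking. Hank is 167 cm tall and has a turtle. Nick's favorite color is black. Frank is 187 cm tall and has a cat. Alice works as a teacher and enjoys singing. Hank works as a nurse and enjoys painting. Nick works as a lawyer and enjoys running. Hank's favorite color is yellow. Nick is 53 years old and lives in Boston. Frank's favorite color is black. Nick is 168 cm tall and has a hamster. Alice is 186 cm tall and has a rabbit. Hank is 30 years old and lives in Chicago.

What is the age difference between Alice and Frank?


|28 - 41| = 13

13


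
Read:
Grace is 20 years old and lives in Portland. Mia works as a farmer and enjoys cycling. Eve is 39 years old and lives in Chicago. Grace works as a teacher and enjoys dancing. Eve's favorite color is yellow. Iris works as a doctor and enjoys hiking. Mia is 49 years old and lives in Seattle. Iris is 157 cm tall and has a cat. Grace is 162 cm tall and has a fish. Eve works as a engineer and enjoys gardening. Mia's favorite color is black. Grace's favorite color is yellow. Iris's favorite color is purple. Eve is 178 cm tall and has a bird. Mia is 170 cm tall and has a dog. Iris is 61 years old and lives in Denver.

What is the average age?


Sum=169, n=4, avg=42.25

42.25


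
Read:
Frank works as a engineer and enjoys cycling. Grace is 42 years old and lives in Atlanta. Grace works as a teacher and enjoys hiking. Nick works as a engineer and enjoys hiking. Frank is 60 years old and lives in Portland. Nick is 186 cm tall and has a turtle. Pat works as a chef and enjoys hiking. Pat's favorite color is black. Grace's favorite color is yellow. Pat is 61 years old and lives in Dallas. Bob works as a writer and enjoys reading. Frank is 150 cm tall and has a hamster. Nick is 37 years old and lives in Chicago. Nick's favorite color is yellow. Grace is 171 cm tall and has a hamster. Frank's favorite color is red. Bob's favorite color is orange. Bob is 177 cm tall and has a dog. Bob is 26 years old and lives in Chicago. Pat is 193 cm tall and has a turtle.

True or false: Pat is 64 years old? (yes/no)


Pat is actually 61. no

no


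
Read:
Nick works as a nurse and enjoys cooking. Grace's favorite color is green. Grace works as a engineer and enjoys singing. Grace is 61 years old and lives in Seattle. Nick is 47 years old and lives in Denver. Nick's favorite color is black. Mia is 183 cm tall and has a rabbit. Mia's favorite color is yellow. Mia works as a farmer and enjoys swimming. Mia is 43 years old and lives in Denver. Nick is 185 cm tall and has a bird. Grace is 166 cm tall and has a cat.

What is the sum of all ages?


61+47+43 = 151

151


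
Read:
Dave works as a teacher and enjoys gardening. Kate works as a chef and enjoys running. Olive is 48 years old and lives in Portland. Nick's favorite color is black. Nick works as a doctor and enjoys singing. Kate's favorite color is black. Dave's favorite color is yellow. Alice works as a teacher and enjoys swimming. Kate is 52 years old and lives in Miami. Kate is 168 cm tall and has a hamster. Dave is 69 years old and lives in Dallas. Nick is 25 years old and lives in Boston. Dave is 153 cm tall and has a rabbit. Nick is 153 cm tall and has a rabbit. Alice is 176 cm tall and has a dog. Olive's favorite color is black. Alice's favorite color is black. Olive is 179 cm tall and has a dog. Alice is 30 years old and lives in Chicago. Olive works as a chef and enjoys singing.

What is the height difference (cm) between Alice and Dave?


|176 - 153| = 23

23
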